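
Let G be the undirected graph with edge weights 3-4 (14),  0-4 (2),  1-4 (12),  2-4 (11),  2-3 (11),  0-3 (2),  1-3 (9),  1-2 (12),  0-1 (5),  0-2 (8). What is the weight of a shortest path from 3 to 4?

4

Some routes from 3 to 4:
3 - 0 - 4: 2 + 2 = 4
3 - 4: 14
3 - 0 - 1 - 4: 2 + 5 + 12 = 19
3 - 1 - 0 - 4: 9 + 5 + 2 = 16
3 - 1 - 4: 9 + 12 = 21
The minimum is 4.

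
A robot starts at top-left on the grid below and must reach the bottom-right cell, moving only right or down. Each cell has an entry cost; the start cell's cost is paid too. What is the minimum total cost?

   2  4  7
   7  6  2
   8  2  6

Best path: [0,0] → [0,1] → [1,1] → [1,2] → [2,2]
Cost: 2 + 4 + 6 + 2 + 6 = 20
(Top row then right column would cost 21.)

20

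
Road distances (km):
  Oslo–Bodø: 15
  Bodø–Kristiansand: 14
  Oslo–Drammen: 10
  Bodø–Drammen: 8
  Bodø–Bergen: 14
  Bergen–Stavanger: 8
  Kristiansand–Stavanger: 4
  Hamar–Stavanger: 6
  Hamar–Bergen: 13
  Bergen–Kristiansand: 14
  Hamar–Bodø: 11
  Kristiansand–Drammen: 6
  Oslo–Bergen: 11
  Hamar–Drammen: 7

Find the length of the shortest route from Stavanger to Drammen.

10

Some routes from Stavanger to Drammen:
Stavanger -> Kristiansand -> Bodø -> Drammen: 4 + 14 + 8 = 26
Stavanger -> Hamar -> Drammen: 6 + 7 = 13
Stavanger -> Hamar -> Bodø -> Drammen: 6 + 11 + 8 = 25
Stavanger -> Kristiansand -> Drammen: 4 + 6 = 10
Stavanger -> Bergen -> Hamar -> Drammen: 8 + 13 + 7 = 28
Shortest: 10 km.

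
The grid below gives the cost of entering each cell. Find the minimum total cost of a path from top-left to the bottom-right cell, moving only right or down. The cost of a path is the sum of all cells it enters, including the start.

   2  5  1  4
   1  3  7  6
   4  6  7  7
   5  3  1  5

Path [0,0] → [1,0] → [1,1] → [2,1] → [3,1] → [3,2] → [3,3]: 2 + 1 + 3 + 6 + 3 + 1 + 5 = 21.
(Top row then right column would cost 30.)

21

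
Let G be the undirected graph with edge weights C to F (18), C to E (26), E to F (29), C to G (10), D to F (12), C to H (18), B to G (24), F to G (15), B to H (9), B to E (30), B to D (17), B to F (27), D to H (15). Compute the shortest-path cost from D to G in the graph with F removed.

A few of the D→G routes:
D → H → B → G: 15 + 9 + 24 = 48
D → B → G: 17 + 24 = 41
D → H → C → G: 15 + 18 + 10 = 43
Best route has total 41.

41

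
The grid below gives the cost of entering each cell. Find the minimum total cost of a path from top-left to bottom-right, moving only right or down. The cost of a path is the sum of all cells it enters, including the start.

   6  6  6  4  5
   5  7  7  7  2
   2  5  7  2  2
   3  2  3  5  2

28

Cheapest: [0,0]→[1,0]→[2,0]→[3,0]→[3,1]→[3,2]→[3,3]→[3,4]
  6 + 5 + 2 + 3 + 2 + 3 + 5 + 2 = 28
(Top row then right column would cost 33.)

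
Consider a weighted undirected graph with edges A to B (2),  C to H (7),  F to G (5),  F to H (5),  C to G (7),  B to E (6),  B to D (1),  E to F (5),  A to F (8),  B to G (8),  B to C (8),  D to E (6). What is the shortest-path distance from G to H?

Comparing a few candidate routes:
G→C→H: 7 + 7 = 14
G→B→C→H: 8 + 8 + 7 = 23
G→F→H: 5 + 5 = 10
G→B→A→F→H: 8 + 2 + 8 + 5 = 23
Shortest: 10.

10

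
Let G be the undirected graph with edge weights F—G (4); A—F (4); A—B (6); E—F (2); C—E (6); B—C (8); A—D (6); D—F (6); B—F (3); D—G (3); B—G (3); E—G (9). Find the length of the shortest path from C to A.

Checking several routes:
C→E→F→A: 6 + 2 + 4 = 12
C→B→A: 8 + 6 = 14
C→B→G→F→A: 8 + 3 + 4 + 4 = 19
C→B→F→A: 8 + 3 + 4 = 15
C→E→F→B→A: 6 + 2 + 3 + 6 = 17
C→E→F→D→A: 6 + 2 + 6 + 6 = 20
Best route has total 12.

12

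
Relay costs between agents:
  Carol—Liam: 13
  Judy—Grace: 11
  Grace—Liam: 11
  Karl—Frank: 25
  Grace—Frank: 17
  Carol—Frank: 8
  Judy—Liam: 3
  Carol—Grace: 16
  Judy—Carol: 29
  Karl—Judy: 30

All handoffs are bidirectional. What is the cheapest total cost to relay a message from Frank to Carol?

Checking several routes:
Frank→Grace→Carol: 17 + 16 = 33
Frank→Carol: 8
Frank→Grace→Liam→Carol: 17 + 11 + 13 = 41
The minimum is 8.

8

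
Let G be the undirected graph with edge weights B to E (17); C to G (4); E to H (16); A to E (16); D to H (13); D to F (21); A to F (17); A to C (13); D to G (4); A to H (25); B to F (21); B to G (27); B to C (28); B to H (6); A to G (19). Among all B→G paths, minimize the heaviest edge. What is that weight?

13

Comparing a few candidate routes:
B -> H -> E -> A -> C -> G: max(6, 16, 16, 13, 4) = 16
B -> H -> D -> G: max(6, 13, 4) = 13
B -> E -> H -> D -> G: max(17, 16, 13, 4) = 17
Smallest bottleneck: 13.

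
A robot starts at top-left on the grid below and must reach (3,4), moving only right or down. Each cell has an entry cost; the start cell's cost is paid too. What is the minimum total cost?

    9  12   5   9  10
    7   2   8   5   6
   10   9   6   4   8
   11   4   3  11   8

Cheapest: r0c0 r1c0 r1c1 r1c2 r1c3 r2c3 r2c4 r3c4
  9 + 7 + 2 + 8 + 5 + 4 + 8 + 8 = 51

51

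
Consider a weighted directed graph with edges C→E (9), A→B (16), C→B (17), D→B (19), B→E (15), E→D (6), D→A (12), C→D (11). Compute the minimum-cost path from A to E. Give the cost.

31

Candidate routes:
A → B → E: 16 + 15 = 31
The minimum is 31.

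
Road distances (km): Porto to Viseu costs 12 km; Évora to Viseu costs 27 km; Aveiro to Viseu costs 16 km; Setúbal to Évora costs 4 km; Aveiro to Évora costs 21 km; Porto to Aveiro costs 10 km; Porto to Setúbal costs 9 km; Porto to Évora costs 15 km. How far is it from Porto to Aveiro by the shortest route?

10

Some routes from Porto to Aveiro:
Porto→Viseu→Aveiro: 12 + 16 = 28
Porto→Setúbal→Évora→Aveiro: 9 + 4 + 21 = 34
Porto→Aveiro: 10
Porto→Setúbal→Évora→Viseu→Aveiro: 9 + 4 + 27 + 16 = 56
Porto→Évora→Aveiro: 15 + 21 = 36
Shortest: 10 km.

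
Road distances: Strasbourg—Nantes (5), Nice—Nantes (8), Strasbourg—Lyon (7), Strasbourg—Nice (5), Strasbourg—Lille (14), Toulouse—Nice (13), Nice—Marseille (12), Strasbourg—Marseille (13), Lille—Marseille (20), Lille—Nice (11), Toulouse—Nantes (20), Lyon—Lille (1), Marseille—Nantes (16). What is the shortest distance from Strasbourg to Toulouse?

18

Some routes from Strasbourg to Toulouse:
Strasbourg -> Nice -> Toulouse: 5 + 13 = 18
Strasbourg -> Nantes -> Toulouse: 5 + 20 = 25
Strasbourg -> Nantes -> Nice -> Toulouse: 5 + 8 + 13 = 26
Shortest: 18.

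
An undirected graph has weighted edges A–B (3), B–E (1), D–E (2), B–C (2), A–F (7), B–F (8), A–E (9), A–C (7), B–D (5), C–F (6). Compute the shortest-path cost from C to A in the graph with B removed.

Paths from C to A avoiding B:
C→A: 7
C→F→A: 6 + 7 = 13
Shortest: 7.

7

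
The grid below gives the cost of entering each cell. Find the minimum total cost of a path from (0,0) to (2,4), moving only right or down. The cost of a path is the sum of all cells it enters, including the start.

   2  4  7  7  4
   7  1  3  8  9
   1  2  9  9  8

35

One optimal route is r0c0 -> r0c1 -> r1c1 -> r1c2 -> r1c3 -> r1c4 -> r2c4.
Its cost is 2 + 4 + 1 + 3 + 8 + 9 + 8 = 35.
(Top row then right column would cost 41.)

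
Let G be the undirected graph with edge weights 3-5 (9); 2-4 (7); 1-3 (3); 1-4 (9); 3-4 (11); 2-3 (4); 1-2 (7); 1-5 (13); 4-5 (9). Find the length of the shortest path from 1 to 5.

12

A few of the 1→5 routes:
1 -> 5: 13
1 -> 3 -> 5: 3 + 9 = 12
1 -> 4 -> 5: 9 + 9 = 18
Best route has total 12.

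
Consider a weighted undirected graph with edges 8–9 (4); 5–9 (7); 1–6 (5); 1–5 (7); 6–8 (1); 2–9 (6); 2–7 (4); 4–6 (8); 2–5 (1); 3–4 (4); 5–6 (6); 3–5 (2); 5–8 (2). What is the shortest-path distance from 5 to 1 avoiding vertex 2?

7

Routes from 5 to 1 avoiding 2:
5 → 3 → 4 → 6 → 1: 2 + 4 + 8 + 5 = 19
5 → 9 → 8 → 6 → 1: 7 + 4 + 1 + 5 = 17
5 → 6 → 1: 6 + 5 = 11
5 → 1: 7
5 → 8 → 6 → 1: 2 + 1 + 5 = 8
Shortest: 7.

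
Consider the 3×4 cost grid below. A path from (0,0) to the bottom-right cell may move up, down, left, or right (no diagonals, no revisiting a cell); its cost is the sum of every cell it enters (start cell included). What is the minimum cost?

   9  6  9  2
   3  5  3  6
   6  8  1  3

24

Cheapest: (0,0) (1,0) (1,1) (1,2) (2,2) (2,3)
  9 + 3 + 5 + 3 + 1 + 3 = 24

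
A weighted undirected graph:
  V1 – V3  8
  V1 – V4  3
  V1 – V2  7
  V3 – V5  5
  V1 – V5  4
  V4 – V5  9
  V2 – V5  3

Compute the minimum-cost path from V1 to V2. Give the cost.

Routes from V1 to V2:
V1-V3-V5-V2: 8 + 5 + 3 = 16
V1-V2: 7
V1-V4-V5-V2: 3 + 9 + 3 = 15
V1-V5-V2: 4 + 3 = 7
The minimum is 7.

7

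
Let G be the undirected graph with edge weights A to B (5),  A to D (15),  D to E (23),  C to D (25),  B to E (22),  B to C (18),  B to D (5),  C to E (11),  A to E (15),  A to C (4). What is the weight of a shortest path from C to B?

9

Checking several routes:
C → A → B: 4 + 5 = 9
C → B: 18
C → A → D → B: 4 + 15 + 5 = 24
The minimum is 9.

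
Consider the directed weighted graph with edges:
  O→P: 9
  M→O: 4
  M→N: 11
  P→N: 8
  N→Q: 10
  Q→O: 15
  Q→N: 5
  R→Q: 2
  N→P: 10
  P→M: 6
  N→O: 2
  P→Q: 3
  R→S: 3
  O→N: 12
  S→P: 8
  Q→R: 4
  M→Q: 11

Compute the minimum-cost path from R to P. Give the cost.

11

Candidate routes:
R → Q → N → O → P: 2 + 5 + 2 + 9 = 18
R → Q → O → N → P: 2 + 15 + 12 + 10 = 39
R → Q → O → P: 2 + 15 + 9 = 26
R → S → P: 3 + 8 = 11
R → Q → N → P: 2 + 5 + 10 = 17
Shortest: 11.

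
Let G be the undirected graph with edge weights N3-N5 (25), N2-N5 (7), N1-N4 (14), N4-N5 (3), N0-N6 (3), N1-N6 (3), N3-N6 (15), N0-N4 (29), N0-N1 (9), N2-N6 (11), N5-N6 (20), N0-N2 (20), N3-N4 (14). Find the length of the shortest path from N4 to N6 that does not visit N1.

A few of the N4→N6 routes:
N4→N5→N6: 3 + 20 = 23
N4→N5→N2→N6: 3 + 7 + 11 = 21
N4→N3→N6: 14 + 15 = 29
N4→N0→N6: 29 + 3 = 32
Best route has total 21.

21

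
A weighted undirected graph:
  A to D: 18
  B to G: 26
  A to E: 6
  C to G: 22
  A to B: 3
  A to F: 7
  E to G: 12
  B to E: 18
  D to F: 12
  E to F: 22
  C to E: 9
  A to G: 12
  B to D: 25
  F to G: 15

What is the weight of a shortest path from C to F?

Checking several routes:
C - G - F: 22 + 15 = 37
C - E - A - F: 9 + 6 + 7 = 22
C - E - G - F: 9 + 12 + 15 = 36
C - E - F: 9 + 22 = 31
C - E - B - A - F: 9 + 18 + 3 + 7 = 37
Best route has total 22.

22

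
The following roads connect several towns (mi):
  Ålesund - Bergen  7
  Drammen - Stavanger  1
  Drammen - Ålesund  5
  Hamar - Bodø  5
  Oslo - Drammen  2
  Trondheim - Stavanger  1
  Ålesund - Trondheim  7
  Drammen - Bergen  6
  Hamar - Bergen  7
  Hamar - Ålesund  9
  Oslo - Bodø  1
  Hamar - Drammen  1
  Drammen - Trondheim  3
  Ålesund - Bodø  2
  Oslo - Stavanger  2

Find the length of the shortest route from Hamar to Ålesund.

Checking several routes:
Hamar→Drammen→Stavanger→Oslo→Bodø→Ålesund: 1 + 1 + 2 + 1 + 2 = 7
Hamar→Drammen→Ålesund: 1 + 5 = 6
Hamar→Drammen→Oslo→Bodø→Ålesund: 1 + 2 + 1 + 2 = 6
The minimum is 6 mi.

6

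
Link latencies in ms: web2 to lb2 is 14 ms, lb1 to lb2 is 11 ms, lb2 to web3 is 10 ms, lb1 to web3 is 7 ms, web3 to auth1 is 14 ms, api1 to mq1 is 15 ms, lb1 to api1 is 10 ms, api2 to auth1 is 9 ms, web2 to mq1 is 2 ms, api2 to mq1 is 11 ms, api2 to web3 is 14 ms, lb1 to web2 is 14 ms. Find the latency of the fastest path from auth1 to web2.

Checking several routes:
auth1→web3→api2→mq1→web2: 14 + 14 + 11 + 2 = 41
auth1→api2→web3→lb1→web2: 9 + 14 + 7 + 14 = 44
auth1→web3→lb2→web2: 14 + 10 + 14 = 38
auth1→api2→mq1→web2: 9 + 11 + 2 = 22
auth1→web3→lb1→lb2→web2: 14 + 7 + 11 + 14 = 46
auth1→web3→lb1→web2: 14 + 7 + 14 = 35
Shortest: 22 ms.

22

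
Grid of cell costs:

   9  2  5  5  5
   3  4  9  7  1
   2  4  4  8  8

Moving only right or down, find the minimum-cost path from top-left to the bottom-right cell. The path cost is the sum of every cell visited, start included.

Cheapest: (0,0) -> (0,1) -> (0,2) -> (0,3) -> (0,4) -> (1,4) -> (2,4)
  9 + 2 + 5 + 5 + 5 + 1 + 8 = 35

35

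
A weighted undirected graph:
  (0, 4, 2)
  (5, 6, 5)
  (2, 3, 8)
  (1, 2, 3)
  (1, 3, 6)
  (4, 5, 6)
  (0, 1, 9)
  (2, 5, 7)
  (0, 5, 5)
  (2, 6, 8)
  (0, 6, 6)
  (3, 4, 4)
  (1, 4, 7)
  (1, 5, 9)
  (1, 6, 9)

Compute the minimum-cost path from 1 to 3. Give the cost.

6

Some routes from 1 to 3:
1 - 4 - 3: 7 + 4 = 11
1 - 0 - 4 - 3: 9 + 2 + 4 = 15
1 - 5 - 4 - 3: 9 + 6 + 4 = 19
1 - 3: 6
1 - 2 - 3: 3 + 8 = 11
The minimum is 6.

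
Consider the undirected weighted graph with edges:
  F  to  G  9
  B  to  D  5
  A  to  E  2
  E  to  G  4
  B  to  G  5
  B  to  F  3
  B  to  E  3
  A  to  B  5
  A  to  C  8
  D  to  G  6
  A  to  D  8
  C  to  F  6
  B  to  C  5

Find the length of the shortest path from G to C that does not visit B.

14

Paths from G to C avoiding B:
G -> D -> A -> C: 6 + 8 + 8 = 22
G -> E -> A -> C: 4 + 2 + 8 = 14
G -> F -> C: 9 + 6 = 15
Shortest: 14.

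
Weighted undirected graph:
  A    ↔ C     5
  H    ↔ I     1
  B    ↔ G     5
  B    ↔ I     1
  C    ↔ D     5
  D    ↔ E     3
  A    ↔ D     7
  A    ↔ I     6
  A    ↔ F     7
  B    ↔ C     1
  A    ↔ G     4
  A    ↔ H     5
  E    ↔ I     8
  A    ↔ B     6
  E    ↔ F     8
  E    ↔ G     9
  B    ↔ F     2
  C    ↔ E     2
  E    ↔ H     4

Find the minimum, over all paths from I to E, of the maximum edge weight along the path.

2

Comparing a few candidate routes:
I-H-A-C-D-E: max(1, 5, 5, 5, 3) = 5
I-H-E: max(1, 4) = 4
I-H-A-G-B-C-D-E: max(1, 5, 4, 5, 1, 5, 3) = 5
I-H-A-C-E: max(1, 5, 5, 2) = 5
I-B-C-E: max(1, 1, 2) = 2
I-H-A-G-B-C-E: max(1, 5, 4, 5, 1, 2) = 5
Best route has worst link 2.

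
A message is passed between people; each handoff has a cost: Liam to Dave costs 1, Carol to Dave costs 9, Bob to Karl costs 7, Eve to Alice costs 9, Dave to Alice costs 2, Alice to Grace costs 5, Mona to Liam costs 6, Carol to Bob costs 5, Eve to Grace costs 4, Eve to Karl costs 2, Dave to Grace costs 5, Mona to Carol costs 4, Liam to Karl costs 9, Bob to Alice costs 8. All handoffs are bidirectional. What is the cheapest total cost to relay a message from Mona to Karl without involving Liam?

Checking several routes:
Mona → Carol → Bob → Karl: 4 + 5 + 7 = 16
Mona → Carol → Dave → Alice → Grace → Eve → Karl: 4 + 9 + 2 + 5 + 4 + 2 = 26
Mona → Carol → Dave → Grace → Eve → Karl: 4 + 9 + 5 + 4 + 2 = 24
The minimum is 16.

16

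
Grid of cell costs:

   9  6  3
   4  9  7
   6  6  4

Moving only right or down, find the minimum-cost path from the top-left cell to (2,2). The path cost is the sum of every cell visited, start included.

Path r0c0 → r0c1 → r0c2 → r1c2 → r2c2: 9 + 6 + 3 + 7 + 4 = 29.

29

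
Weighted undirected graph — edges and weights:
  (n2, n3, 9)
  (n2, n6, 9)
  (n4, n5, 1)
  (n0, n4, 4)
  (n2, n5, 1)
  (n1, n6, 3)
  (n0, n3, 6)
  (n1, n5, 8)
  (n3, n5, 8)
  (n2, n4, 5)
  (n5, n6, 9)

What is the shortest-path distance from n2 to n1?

9

A few of the n2→n1 routes:
n2 -> n6 -> n1: 9 + 3 = 12
n2 -> n5 -> n1: 1 + 8 = 9
n2 -> n5 -> n6 -> n1: 1 + 9 + 3 = 13
The minimum is 9.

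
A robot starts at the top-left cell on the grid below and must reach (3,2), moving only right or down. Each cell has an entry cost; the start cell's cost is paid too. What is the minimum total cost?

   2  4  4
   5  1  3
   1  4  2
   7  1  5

Best path: (0,0) (0,1) (1,1) (1,2) (2,2) (3,2)
Cost: 2 + 4 + 1 + 3 + 2 + 5 = 17
For comparison, the top-then-right route costs 20.

17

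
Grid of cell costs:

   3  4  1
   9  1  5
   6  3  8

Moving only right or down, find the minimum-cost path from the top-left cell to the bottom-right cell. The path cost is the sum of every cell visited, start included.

One optimal route is (0,0) → (0,1) → (1,1) → (2,1) → (2,2).
Its cost is 3 + 4 + 1 + 3 + 8 = 19.

19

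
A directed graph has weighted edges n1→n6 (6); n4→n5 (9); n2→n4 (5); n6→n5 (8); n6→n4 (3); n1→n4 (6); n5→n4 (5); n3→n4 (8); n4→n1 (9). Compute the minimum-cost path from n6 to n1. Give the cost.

Paths from n6 to n1:
n6 → n5 → n4 → n1: 8 + 5 + 9 = 22
n6 → n4 → n1: 3 + 9 = 12
Shortest: 12.

12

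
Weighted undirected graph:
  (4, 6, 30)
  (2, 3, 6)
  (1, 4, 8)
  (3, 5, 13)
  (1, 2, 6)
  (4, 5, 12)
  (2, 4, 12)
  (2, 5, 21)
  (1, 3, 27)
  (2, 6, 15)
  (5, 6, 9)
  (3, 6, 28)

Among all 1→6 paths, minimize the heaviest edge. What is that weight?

12

Some routes from 1 to 6:
1 -> 4 -> 5 -> 3 -> 2 -> 6: max(8, 12, 13, 6, 15) = 15
1 -> 2 -> 3 -> 5 -> 6: max(6, 6, 13, 9) = 13
1 -> 4 -> 2 -> 3 -> 5 -> 6: max(8, 12, 6, 13, 9) = 13
1 -> 4 -> 5 -> 6: max(8, 12, 9) = 12
1 -> 2 -> 4 -> 5 -> 6: max(6, 12, 12, 9) = 12
Smallest bottleneck: 12.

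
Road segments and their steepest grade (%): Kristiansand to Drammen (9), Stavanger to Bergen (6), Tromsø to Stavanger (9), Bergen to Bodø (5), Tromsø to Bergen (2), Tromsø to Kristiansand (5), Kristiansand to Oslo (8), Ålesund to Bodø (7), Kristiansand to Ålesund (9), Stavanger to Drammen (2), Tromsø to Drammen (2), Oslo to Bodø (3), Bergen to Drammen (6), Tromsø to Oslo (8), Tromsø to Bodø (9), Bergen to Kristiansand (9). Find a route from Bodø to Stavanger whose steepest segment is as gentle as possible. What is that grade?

5

Checking several routes:
Bodø - Bergen - Drammen - Stavanger: max(5, 6, 2) = 6
Bodø - Bergen - Stavanger: max(5, 6) = 6
Bodø - Bergen - Tromsø - Drammen - Stavanger: max(5, 2, 2, 2) = 5
Best route has worst link 5%.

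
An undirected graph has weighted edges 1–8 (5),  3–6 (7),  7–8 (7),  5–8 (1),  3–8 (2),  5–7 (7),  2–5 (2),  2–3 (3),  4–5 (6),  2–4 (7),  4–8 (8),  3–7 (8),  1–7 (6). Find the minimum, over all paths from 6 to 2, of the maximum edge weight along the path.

7

Some routes from 6 to 2:
6 - 3 - 8 - 5 - 4 - 2: max(7, 2, 1, 6, 7) = 7
6 - 3 - 8 - 7 - 5 - 2: max(7, 2, 7, 7, 2) = 7
6 - 3 - 8 - 1 - 7 - 5 - 4 - 2: max(7, 2, 5, 6, 7, 6, 7) = 7
6 - 3 - 8 - 1 - 7 - 5 - 2: max(7, 2, 5, 6, 7, 2) = 7
6 - 3 - 2: max(7, 3) = 7
6 - 3 - 8 - 5 - 2: max(7, 2, 1, 2) = 7
The minimum achievable maximum is 7.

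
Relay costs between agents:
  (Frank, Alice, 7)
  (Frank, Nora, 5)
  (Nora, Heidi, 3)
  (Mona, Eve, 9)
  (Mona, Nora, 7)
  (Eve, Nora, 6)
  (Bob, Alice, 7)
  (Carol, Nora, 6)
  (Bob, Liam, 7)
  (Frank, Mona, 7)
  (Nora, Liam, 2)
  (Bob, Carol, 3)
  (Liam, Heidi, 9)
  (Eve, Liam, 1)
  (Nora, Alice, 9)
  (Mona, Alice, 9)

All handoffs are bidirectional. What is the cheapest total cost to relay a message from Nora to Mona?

7

Some routes from Nora to Mona:
Nora→Liam→Eve→Mona: 2 + 1 + 9 = 12
Nora→Mona: 7
Nora→Frank→Mona: 5 + 7 = 12
The minimum is 7.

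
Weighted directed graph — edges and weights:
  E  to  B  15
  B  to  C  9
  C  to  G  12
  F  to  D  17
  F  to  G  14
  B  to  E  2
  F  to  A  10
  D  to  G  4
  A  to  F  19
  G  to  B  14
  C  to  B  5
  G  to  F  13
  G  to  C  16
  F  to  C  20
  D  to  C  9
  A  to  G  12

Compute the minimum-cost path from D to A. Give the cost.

27

Paths from D to A:
D -> C -> G -> F -> A: 9 + 12 + 13 + 10 = 44
D -> G -> F -> A: 4 + 13 + 10 = 27
The minimum is 27.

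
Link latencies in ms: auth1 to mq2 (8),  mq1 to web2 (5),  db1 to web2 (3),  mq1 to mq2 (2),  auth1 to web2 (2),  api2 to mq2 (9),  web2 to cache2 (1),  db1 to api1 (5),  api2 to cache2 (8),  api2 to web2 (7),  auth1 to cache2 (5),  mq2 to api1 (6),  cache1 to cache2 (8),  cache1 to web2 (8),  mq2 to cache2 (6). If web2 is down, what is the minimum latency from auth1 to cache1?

13

Routes from auth1 to cache1 avoiding web2:
auth1 → cache2 → cache1: 5 + 8 = 13
auth1 → mq2 → api2 → cache2 → cache1: 8 + 9 + 8 + 8 = 33
auth1 → mq2 → cache2 → cache1: 8 + 6 + 8 = 22
Best route has total 13 ms.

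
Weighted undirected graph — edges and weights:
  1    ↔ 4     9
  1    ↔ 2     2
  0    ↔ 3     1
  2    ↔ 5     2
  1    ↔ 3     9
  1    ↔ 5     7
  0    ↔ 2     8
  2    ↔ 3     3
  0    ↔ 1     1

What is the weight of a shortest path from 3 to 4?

Checking several routes:
3 → 0 → 2 → 1 → 4: 1 + 8 + 2 + 9 = 20
3 → 0 → 1 → 4: 1 + 1 + 9 = 11
3 → 1 → 4: 9 + 9 = 18
3 → 2 → 1 → 4: 3 + 2 + 9 = 14
The minimum is 11.

11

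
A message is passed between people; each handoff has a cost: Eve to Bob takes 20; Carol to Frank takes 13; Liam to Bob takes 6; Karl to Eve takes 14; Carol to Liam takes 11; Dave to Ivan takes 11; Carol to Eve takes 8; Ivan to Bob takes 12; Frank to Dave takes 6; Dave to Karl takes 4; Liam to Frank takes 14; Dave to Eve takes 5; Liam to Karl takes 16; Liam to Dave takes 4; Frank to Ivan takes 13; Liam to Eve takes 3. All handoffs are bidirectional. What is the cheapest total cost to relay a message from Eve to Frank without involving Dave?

A few of the Eve→Frank routes:
Eve -> Carol -> Frank: 8 + 13 = 21
Eve -> Bob -> Liam -> Frank: 20 + 6 + 14 = 40
Eve -> Liam -> Frank: 3 + 14 = 17
Eve -> Liam -> Bob -> Ivan -> Frank: 3 + 6 + 12 + 13 = 34
Eve -> Carol -> Liam -> Frank: 8 + 11 + 14 = 33
Eve -> Liam -> Carol -> Frank: 3 + 11 + 13 = 27
Best route has total 17.

17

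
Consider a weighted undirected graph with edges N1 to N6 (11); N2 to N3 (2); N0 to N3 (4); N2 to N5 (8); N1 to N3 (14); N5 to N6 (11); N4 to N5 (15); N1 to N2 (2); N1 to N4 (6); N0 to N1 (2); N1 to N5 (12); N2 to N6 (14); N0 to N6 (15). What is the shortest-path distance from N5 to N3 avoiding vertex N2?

18

Some routes from N5 to N3 avoiding N2:
N5 → N1 → N3: 12 + 14 = 26
N5 → N1 → N0 → N3: 12 + 2 + 4 = 18
N5 → N4 → N1 → N0 → N3: 15 + 6 + 2 + 4 = 27
Shortest: 18.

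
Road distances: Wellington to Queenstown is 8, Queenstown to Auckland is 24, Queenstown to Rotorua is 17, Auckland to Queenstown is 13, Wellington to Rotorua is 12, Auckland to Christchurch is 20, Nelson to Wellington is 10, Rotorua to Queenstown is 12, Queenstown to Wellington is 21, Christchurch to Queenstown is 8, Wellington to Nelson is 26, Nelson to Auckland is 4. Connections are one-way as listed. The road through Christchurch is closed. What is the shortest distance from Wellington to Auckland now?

30

Routes from Wellington to Auckland avoiding Christchurch:
Wellington - Queenstown - Auckland: 8 + 24 = 32
Wellington - Nelson - Auckland: 26 + 4 = 30
Wellington - Rotorua - Queenstown - Auckland: 12 + 12 + 24 = 48
Shortest: 30.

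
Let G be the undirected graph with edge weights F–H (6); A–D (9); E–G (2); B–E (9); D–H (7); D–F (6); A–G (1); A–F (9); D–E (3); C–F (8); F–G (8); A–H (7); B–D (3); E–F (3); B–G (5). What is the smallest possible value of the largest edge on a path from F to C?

8

Routes from F to C:
F-C: max(8) = 8
Best route has worst link 8.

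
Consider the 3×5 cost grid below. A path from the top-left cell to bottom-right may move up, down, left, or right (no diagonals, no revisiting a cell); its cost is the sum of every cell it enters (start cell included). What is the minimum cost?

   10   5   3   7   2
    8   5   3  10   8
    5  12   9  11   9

44

Cheapest: (0,0) → (0,1) → (0,2) → (0,3) → (0,4) → (1,4) → (2,4)
  10 + 5 + 3 + 7 + 2 + 8 + 9 = 44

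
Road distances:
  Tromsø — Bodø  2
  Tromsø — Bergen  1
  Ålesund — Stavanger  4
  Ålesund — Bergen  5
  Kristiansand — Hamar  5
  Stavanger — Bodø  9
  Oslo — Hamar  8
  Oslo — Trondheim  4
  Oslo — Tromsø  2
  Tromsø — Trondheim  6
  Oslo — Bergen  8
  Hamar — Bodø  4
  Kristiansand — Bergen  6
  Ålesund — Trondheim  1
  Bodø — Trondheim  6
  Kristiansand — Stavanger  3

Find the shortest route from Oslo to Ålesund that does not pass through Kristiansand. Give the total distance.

Checking several routes:
Oslo-Trondheim-Ålesund: 4 + 1 = 5
Oslo-Tromsø-Bodø-Trondheim-Ålesund: 2 + 2 + 6 + 1 = 11
Oslo-Tromsø-Bergen-Ålesund: 2 + 1 + 5 = 8
Oslo-Tromsø-Trondheim-Ålesund: 2 + 6 + 1 = 9
Shortest: 5.

5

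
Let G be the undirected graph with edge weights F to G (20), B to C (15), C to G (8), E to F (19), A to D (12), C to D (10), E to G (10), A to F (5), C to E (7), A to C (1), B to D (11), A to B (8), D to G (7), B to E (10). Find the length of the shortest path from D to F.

16

Comparing a few candidate routes:
D-G-C-A-F: 7 + 8 + 1 + 5 = 21
D-G-F: 7 + 20 = 27
D-G-E-C-A-F: 7 + 10 + 7 + 1 + 5 = 30
D-C-A-F: 10 + 1 + 5 = 16
D-A-F: 12 + 5 = 17
D-B-A-F: 11 + 8 + 5 = 24
The minimum is 16.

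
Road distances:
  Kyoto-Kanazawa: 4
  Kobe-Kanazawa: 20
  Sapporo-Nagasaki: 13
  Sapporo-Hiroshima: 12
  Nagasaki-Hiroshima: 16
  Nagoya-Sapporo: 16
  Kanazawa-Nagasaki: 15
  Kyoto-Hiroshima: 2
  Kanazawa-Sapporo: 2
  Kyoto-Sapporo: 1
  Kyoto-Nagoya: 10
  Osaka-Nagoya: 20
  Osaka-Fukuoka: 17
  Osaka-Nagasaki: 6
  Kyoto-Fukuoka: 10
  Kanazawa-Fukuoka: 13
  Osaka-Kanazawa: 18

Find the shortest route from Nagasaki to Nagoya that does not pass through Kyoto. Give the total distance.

26

Some routes from Nagasaki to Nagoya avoiding Kyoto:
Nagasaki→Osaka→Nagoya: 6 + 20 = 26
Nagasaki→Sapporo→Nagoya: 13 + 16 = 29
Nagasaki→Kanazawa→Sapporo→Nagoya: 15 + 2 + 16 = 33
The minimum is 26.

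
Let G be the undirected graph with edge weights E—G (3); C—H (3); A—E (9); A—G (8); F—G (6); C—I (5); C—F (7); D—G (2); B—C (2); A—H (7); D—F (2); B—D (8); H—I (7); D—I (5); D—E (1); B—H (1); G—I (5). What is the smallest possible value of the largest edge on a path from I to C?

5

A few of the I→C routes:
I - C: max(5) = 5
I - G - D - F - C: max(5, 2, 2, 7) = 7
I - G - E - D - F - C: max(5, 3, 1, 2, 7) = 7
Best route has worst link 5.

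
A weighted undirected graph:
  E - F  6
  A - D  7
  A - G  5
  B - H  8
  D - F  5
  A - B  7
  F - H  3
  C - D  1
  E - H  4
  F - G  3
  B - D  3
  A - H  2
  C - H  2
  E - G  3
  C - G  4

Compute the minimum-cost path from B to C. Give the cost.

4

Some routes from B to C:
B → D → C: 3 + 1 = 4
B → D → A → H → C: 3 + 7 + 2 + 2 = 14
B → A → H → C: 7 + 2 + 2 = 11
B → D → F → H → C: 3 + 5 + 3 + 2 = 13
B → H → C: 8 + 2 = 10
Shortest: 4.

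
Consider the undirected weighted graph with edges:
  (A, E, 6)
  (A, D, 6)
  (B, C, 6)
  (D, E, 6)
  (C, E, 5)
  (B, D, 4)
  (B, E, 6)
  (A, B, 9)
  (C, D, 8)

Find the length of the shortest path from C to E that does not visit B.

Routes from C to E avoiding B:
C -> D -> A -> E: 8 + 6 + 6 = 20
C -> D -> E: 8 + 6 = 14
C -> E: 5
Shortest: 5.

5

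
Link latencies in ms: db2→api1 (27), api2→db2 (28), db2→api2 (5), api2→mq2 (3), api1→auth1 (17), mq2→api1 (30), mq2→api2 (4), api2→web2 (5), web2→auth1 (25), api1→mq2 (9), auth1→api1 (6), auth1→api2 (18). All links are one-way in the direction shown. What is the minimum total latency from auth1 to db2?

46

Routes from auth1 to db2:
auth1 - api2 - db2: 18 + 28 = 46
auth1 - api1 - mq2 - api2 - db2: 6 + 9 + 4 + 28 = 47
Best route has total 46 ms.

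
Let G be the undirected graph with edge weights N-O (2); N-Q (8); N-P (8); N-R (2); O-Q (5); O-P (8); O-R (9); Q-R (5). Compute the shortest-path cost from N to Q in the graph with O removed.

7

Paths from N to Q avoiding O:
N -> Q: 8
N -> R -> Q: 2 + 5 = 7
Best route has total 7.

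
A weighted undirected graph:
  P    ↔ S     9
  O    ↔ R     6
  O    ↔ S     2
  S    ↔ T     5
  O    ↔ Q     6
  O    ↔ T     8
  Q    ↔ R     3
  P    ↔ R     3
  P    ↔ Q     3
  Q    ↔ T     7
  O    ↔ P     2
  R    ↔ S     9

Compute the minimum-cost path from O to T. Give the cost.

7

A few of the O→T routes:
O → P → R → Q → T: 2 + 3 + 3 + 7 = 15
O → Q → T: 6 + 7 = 13
O → P → Q → T: 2 + 3 + 7 = 12
O → R → Q → T: 6 + 3 + 7 = 16
O → T: 8
O → S → T: 2 + 5 = 7
The minimum is 7.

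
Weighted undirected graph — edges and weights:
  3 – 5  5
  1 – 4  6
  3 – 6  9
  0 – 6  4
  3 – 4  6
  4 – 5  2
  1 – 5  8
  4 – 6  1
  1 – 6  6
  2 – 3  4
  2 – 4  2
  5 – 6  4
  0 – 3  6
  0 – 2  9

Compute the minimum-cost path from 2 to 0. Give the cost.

Checking several routes:
2→3→0: 4 + 6 = 10
2→0: 9
2→4→6→0: 2 + 1 + 4 = 7
2→4→5→6→0: 2 + 2 + 4 + 4 = 12
Best route has total 7.

7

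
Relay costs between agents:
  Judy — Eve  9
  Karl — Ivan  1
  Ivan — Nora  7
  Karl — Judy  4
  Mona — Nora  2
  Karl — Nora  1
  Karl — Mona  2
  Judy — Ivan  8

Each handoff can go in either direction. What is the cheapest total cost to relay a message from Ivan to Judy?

5

Paths from Ivan to Judy:
Ivan-Nora-Mona-Karl-Judy: 7 + 2 + 2 + 4 = 15
Ivan-Karl-Judy: 1 + 4 = 5
Ivan-Nora-Karl-Judy: 7 + 1 + 4 = 12
Ivan-Judy: 8
The minimum is 5.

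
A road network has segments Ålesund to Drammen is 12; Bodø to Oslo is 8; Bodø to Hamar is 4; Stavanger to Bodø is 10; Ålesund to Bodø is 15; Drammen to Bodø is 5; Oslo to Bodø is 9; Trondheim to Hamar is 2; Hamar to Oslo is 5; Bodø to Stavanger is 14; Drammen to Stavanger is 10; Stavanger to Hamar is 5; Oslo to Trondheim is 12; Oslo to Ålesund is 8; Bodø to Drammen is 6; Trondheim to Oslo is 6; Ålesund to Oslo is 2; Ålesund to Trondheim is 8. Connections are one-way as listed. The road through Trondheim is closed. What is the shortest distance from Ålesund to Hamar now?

Checking several routes:
Ålesund → Bodø → Hamar: 15 + 4 = 19
Ålesund → Drammen → Bodø → Hamar: 12 + 5 + 4 = 21
Ålesund → Oslo → Bodø → Hamar: 2 + 9 + 4 = 15
The minimum is 15.

15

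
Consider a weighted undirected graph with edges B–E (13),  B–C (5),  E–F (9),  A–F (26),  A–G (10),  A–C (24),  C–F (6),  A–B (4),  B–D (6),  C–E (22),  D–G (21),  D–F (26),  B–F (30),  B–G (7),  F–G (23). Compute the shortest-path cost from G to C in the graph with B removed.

Some routes from G to C avoiding B:
G-A-F-C: 10 + 26 + 6 = 42
G-A-C: 10 + 24 = 34
G-D-F-C: 21 + 26 + 6 = 53
G-F-C: 23 + 6 = 29
G-A-F-E-C: 10 + 26 + 9 + 22 = 67
G-F-E-C: 23 + 9 + 22 = 54
Shortest: 29.

29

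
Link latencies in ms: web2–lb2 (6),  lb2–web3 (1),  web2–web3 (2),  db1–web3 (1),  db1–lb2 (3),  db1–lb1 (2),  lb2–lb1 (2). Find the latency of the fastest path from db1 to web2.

3

Some routes from db1 to web2:
db1-web3-web2: 1 + 2 = 3
db1-lb1-lb2-web3-web2: 2 + 2 + 1 + 2 = 7
db1-lb2-web3-web2: 3 + 1 + 2 = 6
Shortest: 3 ms.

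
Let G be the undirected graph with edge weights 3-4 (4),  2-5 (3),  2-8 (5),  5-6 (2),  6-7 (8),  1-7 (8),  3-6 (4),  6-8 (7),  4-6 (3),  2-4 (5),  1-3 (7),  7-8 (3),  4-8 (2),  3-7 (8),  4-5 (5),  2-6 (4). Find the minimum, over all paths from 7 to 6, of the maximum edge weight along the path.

Checking several routes:
7 - 8 - 4 - 6: max(3, 2, 3) = 3
7 - 8 - 4 - 5 - 2 - 6: max(3, 2, 5, 3, 4) = 5
7 - 8 - 4 - 2 - 5 - 6: max(3, 2, 5, 3, 2) = 5
7 - 8 - 4 - 3 - 6: max(3, 2, 4, 4) = 4
7 - 8 - 4 - 5 - 6: max(3, 2, 5, 2) = 5
The minimum achievable maximum is 3.

3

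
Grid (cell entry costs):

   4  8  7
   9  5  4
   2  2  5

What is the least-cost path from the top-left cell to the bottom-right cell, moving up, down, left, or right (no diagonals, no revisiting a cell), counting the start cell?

22

Best path: r0c0 r1c0 r2c0 r2c1 r2c2
Cost: 4 + 9 + 2 + 2 + 5 = 22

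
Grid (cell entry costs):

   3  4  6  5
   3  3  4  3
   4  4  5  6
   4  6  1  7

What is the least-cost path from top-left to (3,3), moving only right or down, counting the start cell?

One optimal route is r0c0 -> r1c0 -> r1c1 -> r1c2 -> r2c2 -> r3c2 -> r3c3.
Its cost is 3 + 3 + 3 + 4 + 5 + 1 + 7 = 26.
(Top row then right column would cost 34.)

26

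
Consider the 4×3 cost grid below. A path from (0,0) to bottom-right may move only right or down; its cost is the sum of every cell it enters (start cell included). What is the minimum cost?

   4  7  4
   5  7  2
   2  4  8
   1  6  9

Cheapest: (0,0) (1,0) (2,0) (3,0) (3,1) (3,2)
  4 + 5 + 2 + 1 + 6 + 9 = 27
(Top row then right column would cost 34.)

27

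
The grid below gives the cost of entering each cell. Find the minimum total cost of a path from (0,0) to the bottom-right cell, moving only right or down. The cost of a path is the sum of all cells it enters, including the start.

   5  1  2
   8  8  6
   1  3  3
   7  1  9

26

Take (0,0) (0,1) (0,2) (1,2) (2,2) (3,2) for a total of 5 + 1 + 2 + 6 + 3 + 9 = 26.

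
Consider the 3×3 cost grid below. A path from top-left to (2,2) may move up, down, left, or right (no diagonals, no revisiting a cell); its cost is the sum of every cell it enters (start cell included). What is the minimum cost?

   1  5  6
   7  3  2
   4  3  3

Take [0,0] -> [0,1] -> [1,1] -> [1,2] -> [2,2] for a total of 1 + 5 + 3 + 2 + 3 = 14.

14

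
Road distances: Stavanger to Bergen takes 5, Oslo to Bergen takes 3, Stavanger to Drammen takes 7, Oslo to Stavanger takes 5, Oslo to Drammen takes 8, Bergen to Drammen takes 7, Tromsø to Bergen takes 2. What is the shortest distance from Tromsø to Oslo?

5

Some routes from Tromsø to Oslo:
Tromsø → Bergen → Stavanger → Oslo: 2 + 5 + 5 = 12
Tromsø → Bergen → Oslo: 2 + 3 = 5
Tromsø → Bergen → Drammen → Oslo: 2 + 7 + 8 = 17
Best route has total 5.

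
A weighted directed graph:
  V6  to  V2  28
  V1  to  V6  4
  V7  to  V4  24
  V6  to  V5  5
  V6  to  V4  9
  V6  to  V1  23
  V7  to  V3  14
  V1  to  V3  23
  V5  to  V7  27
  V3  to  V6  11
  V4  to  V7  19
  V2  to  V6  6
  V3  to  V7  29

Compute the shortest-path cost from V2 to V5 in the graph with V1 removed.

Paths from V2 to V5 avoiding V1:
V2→V6→V5: 6 + 5 = 11
Best route has total 11.

11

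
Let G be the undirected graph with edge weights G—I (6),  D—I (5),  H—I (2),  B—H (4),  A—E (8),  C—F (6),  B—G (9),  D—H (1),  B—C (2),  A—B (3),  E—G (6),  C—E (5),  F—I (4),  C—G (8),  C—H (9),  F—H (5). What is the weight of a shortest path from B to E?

7

Comparing a few candidate routes:
B-A-E: 3 + 8 = 11
B-C-E: 2 + 5 = 7
B-C-G-E: 2 + 8 + 6 = 16
B-H-C-E: 4 + 9 + 5 = 18
B-G-E: 9 + 6 = 15
B-H-I-G-E: 4 + 2 + 6 + 6 = 18
Shortest: 7.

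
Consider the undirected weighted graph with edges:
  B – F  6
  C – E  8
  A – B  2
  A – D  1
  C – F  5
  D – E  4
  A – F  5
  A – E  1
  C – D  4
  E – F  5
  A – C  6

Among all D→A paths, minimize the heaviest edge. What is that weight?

1

A few of the D→A routes:
D - E - A: max(4, 1) = 4
D - C - F - E - A: max(4, 5, 5, 1) = 5
D - E - F - A: max(4, 5, 5) = 5
D - C - F - A: max(4, 5, 5) = 5
D - A: max(1) = 1
The minimum achievable maximum is 1.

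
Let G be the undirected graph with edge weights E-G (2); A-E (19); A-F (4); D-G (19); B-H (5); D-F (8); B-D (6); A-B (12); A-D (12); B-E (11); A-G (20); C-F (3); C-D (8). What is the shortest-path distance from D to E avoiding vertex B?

21

Comparing a few candidate routes:
D-F-A-E: 8 + 4 + 19 = 31
D-A-E: 12 + 19 = 31
D-G-E: 19 + 2 = 21
The minimum is 21.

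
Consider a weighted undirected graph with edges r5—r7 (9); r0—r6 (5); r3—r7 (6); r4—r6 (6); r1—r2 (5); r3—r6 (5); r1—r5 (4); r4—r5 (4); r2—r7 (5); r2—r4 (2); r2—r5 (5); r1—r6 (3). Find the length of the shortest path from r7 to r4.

Checking several routes:
r7 -> r2 -> r5 -> r4: 5 + 5 + 4 = 14
r7 -> r2 -> r4: 5 + 2 = 7
r7 -> r5 -> r4: 9 + 4 = 13
Best route has total 7.

7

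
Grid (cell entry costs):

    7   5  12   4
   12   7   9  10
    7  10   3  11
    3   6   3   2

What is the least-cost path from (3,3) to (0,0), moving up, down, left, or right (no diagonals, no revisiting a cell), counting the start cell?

Cheapest: [3,3]→[3,2]→[2,2]→[1,2]→[1,1]→[0,1]→[0,0]
  2 + 3 + 3 + 9 + 7 + 5 + 7 = 36

36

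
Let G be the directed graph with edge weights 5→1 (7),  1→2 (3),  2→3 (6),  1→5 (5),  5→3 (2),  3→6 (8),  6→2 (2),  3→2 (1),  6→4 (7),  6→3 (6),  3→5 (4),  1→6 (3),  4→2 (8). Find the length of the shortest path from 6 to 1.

17

Candidate routes:
6-4-2-3-5-1: 7 + 8 + 6 + 4 + 7 = 32
6-2-3-5-1: 2 + 6 + 4 + 7 = 19
6-3-5-1: 6 + 4 + 7 = 17
The minimum is 17.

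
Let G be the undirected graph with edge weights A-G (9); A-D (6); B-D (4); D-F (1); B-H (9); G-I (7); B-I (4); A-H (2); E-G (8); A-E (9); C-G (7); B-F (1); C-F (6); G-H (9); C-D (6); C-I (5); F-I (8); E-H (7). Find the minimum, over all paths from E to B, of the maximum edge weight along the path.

7

Comparing a few candidate routes:
E-H-A-D-B: max(7, 2, 6, 4) = 7
E-H-A-D-F-B: max(7, 2, 6, 1, 1) = 7
E-H-A-D-C-F-B: max(7, 2, 6, 6, 6, 1) = 7
E-H-A-D-F-C-I-B: max(7, 2, 6, 1, 6, 5, 4) = 7
E-H-A-D-F-C-G-I-B: max(7, 2, 6, 1, 6, 7, 7, 4) = 7
Smallest bottleneck: 7.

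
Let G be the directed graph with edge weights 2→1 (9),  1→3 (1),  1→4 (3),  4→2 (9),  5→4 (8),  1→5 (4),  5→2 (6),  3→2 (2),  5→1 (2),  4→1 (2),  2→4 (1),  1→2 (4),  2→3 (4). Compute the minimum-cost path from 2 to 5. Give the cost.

Paths from 2 to 5:
2 - 1 - 5: 9 + 4 = 13
2 - 4 - 1 - 5: 1 + 2 + 4 = 7
Best route has total 7.

7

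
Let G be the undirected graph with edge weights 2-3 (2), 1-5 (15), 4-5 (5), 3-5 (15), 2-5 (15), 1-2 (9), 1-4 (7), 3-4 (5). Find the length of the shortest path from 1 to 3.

11

Checking several routes:
1 → 5 → 4 → 3: 15 + 5 + 5 = 25
1 → 2 → 3: 9 + 2 = 11
1 → 4 → 3: 7 + 5 = 12
The minimum is 11.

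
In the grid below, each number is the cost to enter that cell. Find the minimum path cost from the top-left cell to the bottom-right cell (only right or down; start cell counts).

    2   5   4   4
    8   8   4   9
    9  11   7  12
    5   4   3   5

Best path: [0,0] [0,1] [0,2] [1,2] [2,2] [3,2] [3,3]
Cost: 2 + 5 + 4 + 4 + 7 + 3 + 5 = 30
For comparison, the top-then-right route costs 41.

30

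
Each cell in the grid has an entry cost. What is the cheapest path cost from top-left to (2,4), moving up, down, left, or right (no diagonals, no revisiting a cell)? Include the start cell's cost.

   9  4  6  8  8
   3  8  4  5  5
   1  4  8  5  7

Best path: r0c0 → r1c0 → r2c0 → r2c1 → r2c2 → r2c3 → r2c4
Cost: 9 + 3 + 1 + 4 + 8 + 5 + 7 = 37

37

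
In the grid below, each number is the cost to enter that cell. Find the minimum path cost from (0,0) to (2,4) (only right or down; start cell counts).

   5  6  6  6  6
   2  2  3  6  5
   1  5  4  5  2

Cheapest: (0,0) (1,0) (1,1) (1,2) (2,2) (2,3) (2,4)
  5 + 2 + 2 + 3 + 4 + 5 + 2 = 23
(Top row then right column would cost 36.)

23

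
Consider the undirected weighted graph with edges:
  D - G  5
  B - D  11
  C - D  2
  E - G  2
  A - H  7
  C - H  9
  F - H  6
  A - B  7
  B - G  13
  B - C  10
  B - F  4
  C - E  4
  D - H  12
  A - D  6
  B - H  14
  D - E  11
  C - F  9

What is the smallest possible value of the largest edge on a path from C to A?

6

Some routes from C to A:
C→E→G→D→A: max(4, 2, 5, 6) = 6
C→H→F→B→A: max(9, 6, 4, 7) = 9
C→H→A: max(9, 7) = 9
C→D→A: max(2, 6) = 6
Best route has worst link 6.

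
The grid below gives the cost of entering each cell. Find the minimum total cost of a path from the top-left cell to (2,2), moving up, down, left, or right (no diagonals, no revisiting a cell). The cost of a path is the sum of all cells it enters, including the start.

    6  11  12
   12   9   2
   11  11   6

34

One optimal route is (0,0) → (0,1) → (1,1) → (1,2) → (2,2).
Its cost is 6 + 11 + 9 + 2 + 6 = 34.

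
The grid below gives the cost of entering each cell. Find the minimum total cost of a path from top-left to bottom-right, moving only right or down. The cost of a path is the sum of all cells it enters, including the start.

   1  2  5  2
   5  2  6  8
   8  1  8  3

One optimal route is [0,0] -> [0,1] -> [1,1] -> [2,1] -> [2,2] -> [2,3].
Its cost is 1 + 2 + 2 + 1 + 8 + 3 = 17.

17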